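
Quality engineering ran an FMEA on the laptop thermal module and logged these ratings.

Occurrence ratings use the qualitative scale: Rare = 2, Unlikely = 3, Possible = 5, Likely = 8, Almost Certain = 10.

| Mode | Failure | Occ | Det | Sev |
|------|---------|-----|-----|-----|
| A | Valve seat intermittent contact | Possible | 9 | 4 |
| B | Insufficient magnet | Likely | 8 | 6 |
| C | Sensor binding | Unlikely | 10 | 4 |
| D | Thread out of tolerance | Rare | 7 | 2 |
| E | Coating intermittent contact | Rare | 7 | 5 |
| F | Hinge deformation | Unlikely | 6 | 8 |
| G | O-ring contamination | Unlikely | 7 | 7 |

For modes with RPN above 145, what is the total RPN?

711

RPN = Severity × Occurrence × Detection:
  A: 4 × 5 × 9 = 180
  B: 6 × 8 × 8 = 384
  C: 4 × 3 × 10 = 120
  D: 2 × 2 × 7 = 28
  E: 5 × 2 × 7 = 70
  F: 8 × 3 × 6 = 144
  G: 7 × 3 × 7 = 147
RPN > 145: A (180), B (384), G (147).
Sum: 180 + 384 + 147 = 711.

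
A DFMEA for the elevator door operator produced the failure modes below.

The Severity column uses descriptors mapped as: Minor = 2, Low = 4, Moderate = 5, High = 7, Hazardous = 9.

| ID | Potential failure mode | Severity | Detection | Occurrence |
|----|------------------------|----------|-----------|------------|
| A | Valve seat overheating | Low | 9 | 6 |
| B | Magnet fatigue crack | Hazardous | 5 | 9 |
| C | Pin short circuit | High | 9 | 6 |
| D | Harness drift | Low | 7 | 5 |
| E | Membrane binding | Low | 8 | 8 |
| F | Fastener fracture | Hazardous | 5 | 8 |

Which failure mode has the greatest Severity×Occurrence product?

B

Criticality = Severity × Occurrence:
  A: 4 × 6 = 24
  B: 9 × 9 = 81
  C: 7 × 6 = 42
  D: 4 × 5 = 20
  E: 4 × 8 = 32
  F: 9 × 8 = 72
Highest criticality is 81 → B.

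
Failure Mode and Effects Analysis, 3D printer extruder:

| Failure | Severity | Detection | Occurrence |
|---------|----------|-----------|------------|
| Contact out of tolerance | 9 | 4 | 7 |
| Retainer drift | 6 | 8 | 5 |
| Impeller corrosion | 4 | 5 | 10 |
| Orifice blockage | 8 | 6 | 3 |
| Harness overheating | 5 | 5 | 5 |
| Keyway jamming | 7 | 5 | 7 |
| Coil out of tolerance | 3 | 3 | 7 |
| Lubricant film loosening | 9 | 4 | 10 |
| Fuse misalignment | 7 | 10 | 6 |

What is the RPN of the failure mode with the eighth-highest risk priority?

RPN = Severity × Occurrence × Detection:
  Contact out of tolerance: 9 × 7 × 4 = 252
  Retainer drift: 6 × 5 × 8 = 240
  Impeller corrosion: 4 × 10 × 5 = 200
  Orifice blockage: 8 × 3 × 6 = 144
  Harness overheating: 5 × 5 × 5 = 125
  Keyway jamming: 7 × 7 × 5 = 245
  Coil out of tolerance: 3 × 7 × 3 = 63
  Lubricant film loosening: 9 × 10 × 4 = 360
  Fuse misalignment: 7 × 6 × 10 = 420
Sorted descending: 420, 360, 252, 245, 240, 200, 144, 125, 63.
The eighth-highest RPN is 125 (Harness overheating).

125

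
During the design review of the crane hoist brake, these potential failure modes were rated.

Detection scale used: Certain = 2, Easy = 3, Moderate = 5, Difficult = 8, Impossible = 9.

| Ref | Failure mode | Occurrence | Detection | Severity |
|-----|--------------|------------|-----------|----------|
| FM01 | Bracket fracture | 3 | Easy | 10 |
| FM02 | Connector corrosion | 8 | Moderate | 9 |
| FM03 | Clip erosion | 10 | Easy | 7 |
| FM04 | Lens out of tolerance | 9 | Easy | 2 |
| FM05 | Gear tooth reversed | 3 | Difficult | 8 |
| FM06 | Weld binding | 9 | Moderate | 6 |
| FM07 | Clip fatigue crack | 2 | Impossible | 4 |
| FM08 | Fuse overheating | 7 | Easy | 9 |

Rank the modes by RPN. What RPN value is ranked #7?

RPN = Severity × Occurrence × Detection:
  FM01: 10 × 3 × 3 = 90
  FM02: 9 × 8 × 5 = 360
  FM03: 7 × 10 × 3 = 210
  FM04: 2 × 9 × 3 = 54
  FM05: 8 × 3 × 8 = 192
  FM06: 6 × 9 × 5 = 270
  FM07: 4 × 2 × 9 = 72
  FM08: 9 × 7 × 3 = 189
Sorted descending: 360, 270, 210, 192, 189, 90, 72, 54.
The seventh-highest RPN is 72 (FM07).

72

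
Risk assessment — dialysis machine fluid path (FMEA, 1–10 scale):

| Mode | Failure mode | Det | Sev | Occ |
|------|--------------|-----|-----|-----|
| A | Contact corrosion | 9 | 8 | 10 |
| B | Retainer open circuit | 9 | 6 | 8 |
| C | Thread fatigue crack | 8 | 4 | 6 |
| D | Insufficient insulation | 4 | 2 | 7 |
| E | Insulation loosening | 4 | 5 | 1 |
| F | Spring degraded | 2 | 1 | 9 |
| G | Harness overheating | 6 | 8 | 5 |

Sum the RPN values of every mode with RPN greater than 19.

RPN = Severity × Occurrence × Detection:
  A: 8 × 10 × 9 = 720
  B: 6 × 8 × 9 = 432
  C: 4 × 6 × 8 = 192
  D: 2 × 7 × 4 = 56
  E: 5 × 1 × 4 = 20
  F: 1 × 9 × 2 = 18
  G: 8 × 5 × 6 = 240
RPN > 19: A (720), B (432), C (192), D (56), E (20), G (240).
Sum: 720 + 432 + 192 + 56 + 20 + 240 = 1660.

1660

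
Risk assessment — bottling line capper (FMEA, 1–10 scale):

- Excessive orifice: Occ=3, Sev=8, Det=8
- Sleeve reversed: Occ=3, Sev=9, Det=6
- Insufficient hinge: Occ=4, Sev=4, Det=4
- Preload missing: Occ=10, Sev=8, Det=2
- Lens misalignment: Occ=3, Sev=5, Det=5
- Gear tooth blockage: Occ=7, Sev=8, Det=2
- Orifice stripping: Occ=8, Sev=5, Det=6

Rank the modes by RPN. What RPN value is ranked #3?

RPN = Severity × Occurrence × Detection:
  Excessive orifice: 8 × 3 × 8 = 192
  Sleeve reversed: 9 × 3 × 6 = 162
  Insufficient hinge: 4 × 4 × 4 = 64
  Preload missing: 8 × 10 × 2 = 160
  Lens misalignment: 5 × 3 × 5 = 75
  Gear tooth blockage: 8 × 7 × 2 = 112
  Orifice stripping: 5 × 8 × 6 = 240
Sorted descending: 240, 192, 162, 160, 112, 75, 64.
The third-highest RPN is 162 (Sleeve reversed).

162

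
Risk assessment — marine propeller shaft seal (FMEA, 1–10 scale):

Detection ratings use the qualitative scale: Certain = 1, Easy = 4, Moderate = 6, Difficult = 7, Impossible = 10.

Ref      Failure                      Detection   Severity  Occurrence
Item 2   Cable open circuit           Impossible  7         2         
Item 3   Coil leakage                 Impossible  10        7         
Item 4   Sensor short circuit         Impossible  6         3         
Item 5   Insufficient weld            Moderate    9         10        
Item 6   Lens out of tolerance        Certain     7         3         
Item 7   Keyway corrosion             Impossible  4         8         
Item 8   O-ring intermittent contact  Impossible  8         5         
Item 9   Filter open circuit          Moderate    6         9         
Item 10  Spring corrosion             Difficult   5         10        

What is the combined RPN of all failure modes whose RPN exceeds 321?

RPN = Severity × Occurrence × Detection:
  Item 2: 7 × 2 × 10 = 140
  Item 3: 10 × 7 × 10 = 700
  Item 4: 6 × 3 × 10 = 180
  Item 5: 9 × 10 × 6 = 540
  Item 6: 7 × 3 × 1 = 21
  Item 7: 4 × 8 × 10 = 320
  Item 8: 8 × 5 × 10 = 400
  Item 9: 6 × 9 × 6 = 324
  Item 10: 5 × 10 × 7 = 350
RPN > 321: Item 3 (700), Item 5 (540), Item 8 (400), Item 9 (324), Item 10 (350).
Sum: 700 + 540 + 400 + 324 + 350 = 2314.

2314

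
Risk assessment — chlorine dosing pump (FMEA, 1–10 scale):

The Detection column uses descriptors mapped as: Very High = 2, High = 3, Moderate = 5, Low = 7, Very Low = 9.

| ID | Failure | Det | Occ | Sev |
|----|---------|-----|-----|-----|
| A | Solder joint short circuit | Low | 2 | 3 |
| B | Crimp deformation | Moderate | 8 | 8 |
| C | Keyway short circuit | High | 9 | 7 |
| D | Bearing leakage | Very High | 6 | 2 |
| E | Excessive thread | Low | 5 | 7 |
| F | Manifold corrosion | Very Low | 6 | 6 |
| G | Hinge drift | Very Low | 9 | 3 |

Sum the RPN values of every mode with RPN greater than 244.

RPN = Severity × Occurrence × Detection:
  A: 3 × 2 × 7 = 42
  B: 8 × 8 × 5 = 320
  C: 7 × 9 × 3 = 189
  D: 2 × 6 × 2 = 24
  E: 7 × 5 × 7 = 245
  F: 6 × 6 × 9 = 324
  G: 3 × 9 × 9 = 243
RPN > 244: B (320), E (245), F (324).
Sum: 320 + 245 + 324 = 889.

889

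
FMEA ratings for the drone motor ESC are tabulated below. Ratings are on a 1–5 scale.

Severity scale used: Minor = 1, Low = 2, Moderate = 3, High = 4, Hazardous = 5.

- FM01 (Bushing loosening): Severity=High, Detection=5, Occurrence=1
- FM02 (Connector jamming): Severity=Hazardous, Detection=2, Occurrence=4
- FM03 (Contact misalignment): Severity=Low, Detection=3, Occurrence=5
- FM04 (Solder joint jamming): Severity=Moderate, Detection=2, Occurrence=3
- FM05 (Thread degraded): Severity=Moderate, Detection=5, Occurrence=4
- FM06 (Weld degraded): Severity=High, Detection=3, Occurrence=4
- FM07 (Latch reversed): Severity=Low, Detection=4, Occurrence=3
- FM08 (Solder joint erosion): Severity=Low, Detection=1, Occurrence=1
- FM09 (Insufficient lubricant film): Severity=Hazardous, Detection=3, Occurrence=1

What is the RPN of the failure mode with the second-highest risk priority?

48

RPN = Severity × Occurrence × Detection:
  FM01: 4 × 1 × 5 = 20
  FM02: 5 × 4 × 2 = 40
  FM03: 2 × 5 × 3 = 30
  FM04: 3 × 3 × 2 = 18
  FM05: 3 × 4 × 5 = 60
  FM06: 4 × 4 × 3 = 48
  FM07: 2 × 3 × 4 = 24
  FM08: 2 × 1 × 1 = 2
  FM09: 5 × 1 × 3 = 15
Sorted descending: 60, 48, 40, 30, 24, 20, 18, 15, 2.
The second-highest RPN is 48 (FM06).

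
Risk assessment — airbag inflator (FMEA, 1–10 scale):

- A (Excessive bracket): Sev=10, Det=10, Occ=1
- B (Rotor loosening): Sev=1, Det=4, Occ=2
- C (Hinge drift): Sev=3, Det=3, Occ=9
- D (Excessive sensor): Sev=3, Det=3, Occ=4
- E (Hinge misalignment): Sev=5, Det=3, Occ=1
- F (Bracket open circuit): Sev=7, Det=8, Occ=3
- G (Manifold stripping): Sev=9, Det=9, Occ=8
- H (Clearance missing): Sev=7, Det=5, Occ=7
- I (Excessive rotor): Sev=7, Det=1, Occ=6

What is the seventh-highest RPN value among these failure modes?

RPN = Severity × Occurrence × Detection:
  A: 10 × 1 × 10 = 100
  B: 1 × 2 × 4 = 8
  C: 3 × 9 × 3 = 81
  D: 3 × 4 × 3 = 36
  E: 5 × 1 × 3 = 15
  F: 7 × 3 × 8 = 168
  G: 9 × 8 × 9 = 648
  H: 7 × 7 × 5 = 245
  I: 7 × 6 × 1 = 42
Sorted descending: 648, 245, 168, 100, 81, 42, 36, 15, 8.
The seventh-highest RPN is 36 (D).

36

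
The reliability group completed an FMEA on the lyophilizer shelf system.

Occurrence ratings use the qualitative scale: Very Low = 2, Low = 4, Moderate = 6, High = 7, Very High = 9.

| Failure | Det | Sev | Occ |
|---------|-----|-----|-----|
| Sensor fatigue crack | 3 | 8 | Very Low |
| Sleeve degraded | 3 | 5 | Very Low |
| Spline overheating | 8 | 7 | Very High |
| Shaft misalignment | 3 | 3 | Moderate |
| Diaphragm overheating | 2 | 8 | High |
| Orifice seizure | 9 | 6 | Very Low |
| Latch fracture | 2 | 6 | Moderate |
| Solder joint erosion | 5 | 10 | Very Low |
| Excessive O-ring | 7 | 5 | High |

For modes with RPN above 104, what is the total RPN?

969

RPN = Severity × Occurrence × Detection:
  Sensor fatigue crack: 8 × 2 × 3 = 48
  Sleeve degraded: 5 × 2 × 3 = 30
  Spline overheating: 7 × 9 × 8 = 504
  Shaft misalignment: 3 × 6 × 3 = 54
  Diaphragm overheating: 8 × 7 × 2 = 112
  Orifice seizure: 6 × 2 × 9 = 108
  Latch fracture: 6 × 6 × 2 = 72
  Solder joint erosion: 10 × 2 × 5 = 100
  Excessive O-ring: 5 × 7 × 7 = 245
RPN > 104: Spline overheating (504), Diaphragm overheating (112), Orifice seizure (108), Excessive O-ring (245).
Sum: 504 + 112 + 108 + 245 = 969.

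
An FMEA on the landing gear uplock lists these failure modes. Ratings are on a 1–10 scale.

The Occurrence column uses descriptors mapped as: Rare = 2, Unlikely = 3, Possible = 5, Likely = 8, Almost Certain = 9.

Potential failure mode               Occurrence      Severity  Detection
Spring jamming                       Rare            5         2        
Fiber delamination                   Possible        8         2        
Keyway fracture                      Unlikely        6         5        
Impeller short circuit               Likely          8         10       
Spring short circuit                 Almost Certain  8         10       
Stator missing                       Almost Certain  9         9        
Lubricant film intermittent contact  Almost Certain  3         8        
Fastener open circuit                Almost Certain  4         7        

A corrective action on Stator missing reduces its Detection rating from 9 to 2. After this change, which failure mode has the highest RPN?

RPN = Severity × Occurrence × Detection:
  Spring jamming: 5 × 2 × 2 = 20
  Fiber delamination: 8 × 5 × 2 = 80
  Keyway fracture: 6 × 3 × 5 = 90
  Impeller short circuit: 8 × 8 × 10 = 640
  Spring short circuit: 8 × 9 × 10 = 720
  Stator missing: 9 × 9 × 9 = 729
  Lubricant film intermittent contact: 3 × 9 × 8 = 216
  Fastener open circuit: 4 × 9 × 7 = 252
After action: Stator missing → 9 × 9 × 2 = 162.
Revised RPNs: Spring short circuit=720, Impeller short circuit=640, Fastener open circuit=252, Lubricant film intermittent contact=216, Stator missing=162, Keyway fracture=90, Fiber delamination=80, Spring jamming=20.
Highest is now Spring short circuit (720).

Spring short circuit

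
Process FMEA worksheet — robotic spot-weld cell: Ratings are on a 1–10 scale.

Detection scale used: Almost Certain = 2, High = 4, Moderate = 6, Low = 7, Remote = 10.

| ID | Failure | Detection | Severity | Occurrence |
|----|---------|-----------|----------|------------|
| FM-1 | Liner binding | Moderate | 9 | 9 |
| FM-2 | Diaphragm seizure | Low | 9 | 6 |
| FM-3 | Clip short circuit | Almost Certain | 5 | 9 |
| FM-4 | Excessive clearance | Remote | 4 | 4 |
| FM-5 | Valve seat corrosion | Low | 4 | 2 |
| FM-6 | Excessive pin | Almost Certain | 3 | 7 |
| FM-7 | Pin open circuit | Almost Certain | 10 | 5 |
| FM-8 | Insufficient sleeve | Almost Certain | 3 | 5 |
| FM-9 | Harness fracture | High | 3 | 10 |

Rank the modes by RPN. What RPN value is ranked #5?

100

RPN = Severity × Occurrence × Detection:
  FM-1: 9 × 9 × 6 = 486
  FM-2: 9 × 6 × 7 = 378
  FM-3: 5 × 9 × 2 = 90
  FM-4: 4 × 4 × 10 = 160
  FM-5: 4 × 2 × 7 = 56
  FM-6: 3 × 7 × 2 = 42
  FM-7: 10 × 5 × 2 = 100
  FM-8: 3 × 5 × 2 = 30
  FM-9: 3 × 10 × 4 = 120
Sorted descending: 486, 378, 160, 120, 100, 90, 56, 42, 30.
The fifth-highest RPN is 100 (FM-7).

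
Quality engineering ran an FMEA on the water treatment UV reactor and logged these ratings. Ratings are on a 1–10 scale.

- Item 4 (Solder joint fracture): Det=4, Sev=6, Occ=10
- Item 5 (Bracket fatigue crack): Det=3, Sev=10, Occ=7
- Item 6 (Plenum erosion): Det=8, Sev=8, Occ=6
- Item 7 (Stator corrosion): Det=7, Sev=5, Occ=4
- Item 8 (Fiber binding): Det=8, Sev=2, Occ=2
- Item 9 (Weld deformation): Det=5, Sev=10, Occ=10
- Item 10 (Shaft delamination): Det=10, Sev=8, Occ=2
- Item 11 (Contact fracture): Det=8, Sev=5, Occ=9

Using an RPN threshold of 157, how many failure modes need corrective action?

6

RPN = Severity × Occurrence × Detection:
  Item 4: 6 × 10 × 4 = 240
  Item 5: 10 × 7 × 3 = 210
  Item 6: 8 × 6 × 8 = 384
  Item 7: 5 × 4 × 7 = 140
  Item 8: 2 × 2 × 8 = 32
  Item 9: 10 × 10 × 5 = 500
  Item 10: 8 × 2 × 10 = 160
  Item 11: 5 × 9 × 8 = 360
Modes with RPN ≥ 157: Item 4 (240), Item 5 (210), Item 6 (384), Item 9 (500), Item 10 (160), Item 11 (360) → 6.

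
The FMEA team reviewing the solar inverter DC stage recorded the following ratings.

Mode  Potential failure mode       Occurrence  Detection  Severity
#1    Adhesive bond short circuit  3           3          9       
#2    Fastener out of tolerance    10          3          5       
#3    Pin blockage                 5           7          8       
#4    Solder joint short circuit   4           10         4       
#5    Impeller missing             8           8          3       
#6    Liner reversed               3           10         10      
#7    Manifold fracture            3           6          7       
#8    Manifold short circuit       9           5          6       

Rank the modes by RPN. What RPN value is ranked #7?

126

RPN = Severity × Occurrence × Detection:
  #1: 9 × 3 × 3 = 81
  #2: 5 × 10 × 3 = 150
  #3: 8 × 5 × 7 = 280
  #4: 4 × 4 × 10 = 160
  #5: 3 × 8 × 8 = 192
  #6: 10 × 3 × 10 = 300
  #7: 7 × 3 × 6 = 126
  #8: 6 × 9 × 5 = 270
Sorted descending: 300, 280, 270, 192, 160, 150, 126, 81.
The seventh-highest RPN is 126 (#7).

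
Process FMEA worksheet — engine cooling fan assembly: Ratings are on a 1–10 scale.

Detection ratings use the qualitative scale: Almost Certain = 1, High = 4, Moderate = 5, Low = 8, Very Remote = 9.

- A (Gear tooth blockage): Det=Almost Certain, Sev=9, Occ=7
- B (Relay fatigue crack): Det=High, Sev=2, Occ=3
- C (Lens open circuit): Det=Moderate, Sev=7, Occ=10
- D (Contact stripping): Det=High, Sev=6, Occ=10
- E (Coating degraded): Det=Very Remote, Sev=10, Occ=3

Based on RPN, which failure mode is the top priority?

RPN = Severity × Occurrence × Detection:
  A: 9 × 7 × 1 = 63
  B: 2 × 3 × 4 = 24
  C: 7 × 10 × 5 = 350
  D: 6 × 10 × 4 = 240
  E: 10 × 3 × 9 = 270
Highest RPN is 350 → C.

C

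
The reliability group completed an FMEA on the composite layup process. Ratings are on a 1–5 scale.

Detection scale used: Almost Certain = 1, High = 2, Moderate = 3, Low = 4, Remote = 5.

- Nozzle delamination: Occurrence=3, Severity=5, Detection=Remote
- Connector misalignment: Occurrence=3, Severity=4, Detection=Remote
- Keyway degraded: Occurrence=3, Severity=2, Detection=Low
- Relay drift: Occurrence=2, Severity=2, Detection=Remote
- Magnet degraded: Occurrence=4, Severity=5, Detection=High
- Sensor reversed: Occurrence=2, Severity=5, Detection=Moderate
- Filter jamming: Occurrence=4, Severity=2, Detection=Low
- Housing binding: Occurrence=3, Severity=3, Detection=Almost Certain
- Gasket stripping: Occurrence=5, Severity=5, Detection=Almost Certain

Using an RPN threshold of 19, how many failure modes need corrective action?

8

RPN = Severity × Occurrence × Detection:
  Nozzle delamination: 5 × 3 × 5 = 75
  Connector misalignment: 4 × 3 × 5 = 60
  Keyway degraded: 2 × 3 × 4 = 24
  Relay drift: 2 × 2 × 5 = 20
  Magnet degraded: 5 × 4 × 2 = 40
  Sensor reversed: 5 × 2 × 3 = 30
  Filter jamming: 2 × 4 × 4 = 32
  Housing binding: 3 × 3 × 1 = 9
  Gasket stripping: 5 × 5 × 1 = 25
Modes with RPN ≥ 19: Nozzle delamination (75), Connector misalignment (60), Keyway degraded (24), Relay drift (20), Magnet degraded (40), Sensor reversed (30), Filter jamming (32), Gasket stripping (25) → 8.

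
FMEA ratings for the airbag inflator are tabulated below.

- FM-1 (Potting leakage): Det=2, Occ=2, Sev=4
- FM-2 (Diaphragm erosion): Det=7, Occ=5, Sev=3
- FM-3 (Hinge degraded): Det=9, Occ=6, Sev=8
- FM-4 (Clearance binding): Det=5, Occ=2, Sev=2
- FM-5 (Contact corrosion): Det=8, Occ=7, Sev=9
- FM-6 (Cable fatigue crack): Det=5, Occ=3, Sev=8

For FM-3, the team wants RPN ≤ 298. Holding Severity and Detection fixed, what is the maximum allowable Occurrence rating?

4

FM-3: S=8, O=6, D=9 → current RPN = 432.
Fixed product = 72. Need 72 × O ≤ 298, so O ≤ 298/72 = 4.14.
Maximum integer Occurrence rating = 4 (gives RPN 288; O=5 would give 360 > 298).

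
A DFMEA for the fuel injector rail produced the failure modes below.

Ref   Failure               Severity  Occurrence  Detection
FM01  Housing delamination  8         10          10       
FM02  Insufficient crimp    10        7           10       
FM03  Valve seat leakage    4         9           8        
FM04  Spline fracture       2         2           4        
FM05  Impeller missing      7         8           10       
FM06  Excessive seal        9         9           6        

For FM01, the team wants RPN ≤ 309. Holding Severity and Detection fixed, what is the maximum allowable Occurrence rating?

FM01: S=8, O=10, D=10 → current RPN = 800.
Fixed product = 80. Need 80 × O ≤ 309, so O ≤ 309/80 = 3.86.
Maximum integer Occurrence rating = 3 (gives RPN 240; O=4 would give 320 > 309).

3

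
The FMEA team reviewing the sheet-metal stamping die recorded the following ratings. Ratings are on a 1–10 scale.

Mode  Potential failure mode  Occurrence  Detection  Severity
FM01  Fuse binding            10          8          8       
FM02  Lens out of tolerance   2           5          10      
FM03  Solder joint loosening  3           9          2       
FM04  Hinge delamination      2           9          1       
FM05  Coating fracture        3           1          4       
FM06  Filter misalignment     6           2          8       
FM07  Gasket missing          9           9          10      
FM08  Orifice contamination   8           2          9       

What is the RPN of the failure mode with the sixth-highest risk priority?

RPN = Severity × Occurrence × Detection:
  FM01: 8 × 10 × 8 = 640
  FM02: 10 × 2 × 5 = 100
  FM03: 2 × 3 × 9 = 54
  FM04: 1 × 2 × 9 = 18
  FM05: 4 × 3 × 1 = 12
  FM06: 8 × 6 × 2 = 96
  FM07: 10 × 9 × 9 = 810
  FM08: 9 × 8 × 2 = 144
Sorted descending: 810, 640, 144, 100, 96, 54, 18, 12.
The sixth-highest RPN is 54 (FM03).

54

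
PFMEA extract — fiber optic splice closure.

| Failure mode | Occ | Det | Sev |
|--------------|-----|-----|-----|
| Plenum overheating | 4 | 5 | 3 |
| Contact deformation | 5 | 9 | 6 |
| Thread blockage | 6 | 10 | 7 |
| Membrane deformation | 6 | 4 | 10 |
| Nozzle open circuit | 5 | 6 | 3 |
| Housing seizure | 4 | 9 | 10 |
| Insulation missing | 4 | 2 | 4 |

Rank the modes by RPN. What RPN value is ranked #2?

RPN = Severity × Occurrence × Detection:
  Plenum overheating: 3 × 4 × 5 = 60
  Contact deformation: 6 × 5 × 9 = 270
  Thread blockage: 7 × 6 × 10 = 420
  Membrane deformation: 10 × 6 × 4 = 240
  Nozzle open circuit: 3 × 5 × 6 = 90
  Housing seizure: 10 × 4 × 9 = 360
  Insulation missing: 4 × 4 × 2 = 32
Sorted descending: 420, 360, 270, 240, 90, 60, 32.
The second-highest RPN is 360 (Housing seizure).

360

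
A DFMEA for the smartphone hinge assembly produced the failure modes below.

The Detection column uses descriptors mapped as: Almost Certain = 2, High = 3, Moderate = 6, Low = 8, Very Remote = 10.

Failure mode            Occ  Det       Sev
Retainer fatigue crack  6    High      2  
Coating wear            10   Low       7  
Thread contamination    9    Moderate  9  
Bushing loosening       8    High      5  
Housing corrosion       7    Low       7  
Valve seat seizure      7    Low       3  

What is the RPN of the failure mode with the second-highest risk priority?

486

RPN = Severity × Occurrence × Detection:
  Retainer fatigue crack: 2 × 6 × 3 = 36
  Coating wear: 7 × 10 × 8 = 560
  Thread contamination: 9 × 9 × 6 = 486
  Bushing loosening: 5 × 8 × 3 = 120
  Housing corrosion: 7 × 7 × 8 = 392
  Valve seat seizure: 3 × 7 × 8 = 168
Sorted descending: 560, 486, 392, 168, 120, 36.
The second-highest RPN is 486 (Thread contamination).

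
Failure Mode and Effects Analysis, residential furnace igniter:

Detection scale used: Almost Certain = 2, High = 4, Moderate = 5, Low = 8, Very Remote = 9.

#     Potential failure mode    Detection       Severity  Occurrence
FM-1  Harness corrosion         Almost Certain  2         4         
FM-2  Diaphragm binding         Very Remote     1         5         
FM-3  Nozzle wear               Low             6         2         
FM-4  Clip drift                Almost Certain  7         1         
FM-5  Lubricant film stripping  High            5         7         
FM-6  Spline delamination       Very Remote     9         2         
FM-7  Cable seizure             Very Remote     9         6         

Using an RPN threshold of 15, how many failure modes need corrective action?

RPN = Severity × Occurrence × Detection:
  FM-1: 2 × 4 × 2 = 16
  FM-2: 1 × 5 × 9 = 45
  FM-3: 6 × 2 × 8 = 96
  FM-4: 7 × 1 × 2 = 14
  FM-5: 5 × 7 × 4 = 140
  FM-6: 9 × 2 × 9 = 162
  FM-7: 9 × 6 × 9 = 486
Modes with RPN ≥ 15: FM-1 (16), FM-2 (45), FM-3 (96), FM-5 (140), FM-6 (162), FM-7 (486) → 6.

6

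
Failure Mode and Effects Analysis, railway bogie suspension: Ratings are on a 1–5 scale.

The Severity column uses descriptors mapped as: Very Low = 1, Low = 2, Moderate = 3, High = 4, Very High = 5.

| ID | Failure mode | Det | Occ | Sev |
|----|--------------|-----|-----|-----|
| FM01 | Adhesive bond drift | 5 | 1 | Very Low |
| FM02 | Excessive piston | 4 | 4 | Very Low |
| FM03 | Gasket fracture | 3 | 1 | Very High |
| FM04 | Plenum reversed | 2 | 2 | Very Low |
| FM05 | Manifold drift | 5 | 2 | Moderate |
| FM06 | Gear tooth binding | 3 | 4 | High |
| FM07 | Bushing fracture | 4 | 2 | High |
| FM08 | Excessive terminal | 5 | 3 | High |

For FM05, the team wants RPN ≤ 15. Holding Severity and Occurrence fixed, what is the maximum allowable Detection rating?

2

FM05: S=3, O=2, D=5 → current RPN = 30.
Fixed product = 6. Need 6 × D ≤ 15, so D ≤ 15/6 = 2.50.
Maximum integer Detection rating = 2 (gives RPN 12; D=3 would give 18 > 15).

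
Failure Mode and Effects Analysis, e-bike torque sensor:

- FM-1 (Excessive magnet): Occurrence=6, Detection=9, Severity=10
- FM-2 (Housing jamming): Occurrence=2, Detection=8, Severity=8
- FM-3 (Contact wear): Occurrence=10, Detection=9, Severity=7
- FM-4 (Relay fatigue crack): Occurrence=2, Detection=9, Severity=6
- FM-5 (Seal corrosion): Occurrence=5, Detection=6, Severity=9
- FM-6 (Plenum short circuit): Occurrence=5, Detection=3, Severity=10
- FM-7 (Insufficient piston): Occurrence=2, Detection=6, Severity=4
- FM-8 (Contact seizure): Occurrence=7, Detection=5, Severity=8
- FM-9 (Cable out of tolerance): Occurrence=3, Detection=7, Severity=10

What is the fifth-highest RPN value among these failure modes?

210

RPN = Severity × Occurrence × Detection:
  FM-1: 10 × 6 × 9 = 540
  FM-2: 8 × 2 × 8 = 128
  FM-3: 7 × 10 × 9 = 630
  FM-4: 6 × 2 × 9 = 108
  FM-5: 9 × 5 × 6 = 270
  FM-6: 10 × 5 × 3 = 150
  FM-7: 4 × 2 × 6 = 48
  FM-8: 8 × 7 × 5 = 280
  FM-9: 10 × 3 × 7 = 210
Sorted descending: 630, 540, 280, 270, 210, 150, 128, 108, 48.
The fifth-highest RPN is 210 (FM-9).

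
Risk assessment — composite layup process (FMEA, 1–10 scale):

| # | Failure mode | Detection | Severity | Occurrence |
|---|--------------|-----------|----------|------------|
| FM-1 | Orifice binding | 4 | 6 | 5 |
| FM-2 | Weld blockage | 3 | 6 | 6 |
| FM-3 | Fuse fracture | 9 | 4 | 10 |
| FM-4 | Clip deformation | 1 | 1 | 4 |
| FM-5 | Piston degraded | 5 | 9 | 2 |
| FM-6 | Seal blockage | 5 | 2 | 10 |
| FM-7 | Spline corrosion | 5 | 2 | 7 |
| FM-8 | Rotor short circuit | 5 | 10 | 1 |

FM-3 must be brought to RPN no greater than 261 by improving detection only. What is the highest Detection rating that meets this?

FM-3: S=4, O=10, D=9 → current RPN = 360.
Fixed product = 40. Need 40 × D ≤ 261, so D ≤ 261/40 = 6.53.
Maximum integer Detection rating = 6 (gives RPN 240; D=7 would give 280 > 261).

6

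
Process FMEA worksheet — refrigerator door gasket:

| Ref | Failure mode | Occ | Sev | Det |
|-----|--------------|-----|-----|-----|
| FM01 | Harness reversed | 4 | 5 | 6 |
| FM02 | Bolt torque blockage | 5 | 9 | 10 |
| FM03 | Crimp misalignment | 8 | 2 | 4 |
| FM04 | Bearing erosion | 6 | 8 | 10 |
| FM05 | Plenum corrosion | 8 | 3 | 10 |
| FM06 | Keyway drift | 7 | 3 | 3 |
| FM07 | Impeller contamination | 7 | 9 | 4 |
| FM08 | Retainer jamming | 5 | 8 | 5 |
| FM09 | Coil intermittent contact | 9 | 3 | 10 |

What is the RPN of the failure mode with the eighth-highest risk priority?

64

RPN = Severity × Occurrence × Detection:
  FM01: 5 × 4 × 6 = 120
  FM02: 9 × 5 × 10 = 450
  FM03: 2 × 8 × 4 = 64
  FM04: 8 × 6 × 10 = 480
  FM05: 3 × 8 × 10 = 240
  FM06: 3 × 7 × 3 = 63
  FM07: 9 × 7 × 4 = 252
  FM08: 8 × 5 × 5 = 200
  FM09: 3 × 9 × 10 = 270
Sorted descending: 480, 450, 270, 252, 240, 200, 120, 64, 63.
The eighth-highest RPN is 64 (FM03).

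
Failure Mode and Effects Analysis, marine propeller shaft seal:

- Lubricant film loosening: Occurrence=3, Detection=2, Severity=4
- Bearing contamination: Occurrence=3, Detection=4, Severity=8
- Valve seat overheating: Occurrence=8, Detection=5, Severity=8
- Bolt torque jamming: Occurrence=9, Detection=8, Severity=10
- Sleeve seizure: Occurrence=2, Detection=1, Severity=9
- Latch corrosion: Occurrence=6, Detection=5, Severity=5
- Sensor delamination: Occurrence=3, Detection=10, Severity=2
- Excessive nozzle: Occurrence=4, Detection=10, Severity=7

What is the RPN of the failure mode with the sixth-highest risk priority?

60

RPN = Severity × Occurrence × Detection:
  Lubricant film loosening: 4 × 3 × 2 = 24
  Bearing contamination: 8 × 3 × 4 = 96
  Valve seat overheating: 8 × 8 × 5 = 320
  Bolt torque jamming: 10 × 9 × 8 = 720
  Sleeve seizure: 9 × 2 × 1 = 18
  Latch corrosion: 5 × 6 × 5 = 150
  Sensor delamination: 2 × 3 × 10 = 60
  Excessive nozzle: 7 × 4 × 10 = 280
Sorted descending: 720, 320, 280, 150, 96, 60, 24, 18.
The sixth-highest RPN is 60 (Sensor delamination).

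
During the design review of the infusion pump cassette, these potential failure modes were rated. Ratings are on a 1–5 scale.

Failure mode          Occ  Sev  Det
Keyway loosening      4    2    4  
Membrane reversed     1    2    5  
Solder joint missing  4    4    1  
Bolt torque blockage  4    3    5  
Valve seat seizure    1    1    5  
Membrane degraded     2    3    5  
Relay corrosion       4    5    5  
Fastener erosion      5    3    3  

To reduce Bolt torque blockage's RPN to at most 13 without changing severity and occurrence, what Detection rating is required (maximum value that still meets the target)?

1

Bolt torque blockage: S=3, O=4, D=5 → current RPN = 60.
Fixed product = 12. Need 12 × D ≤ 13, so D ≤ 13/12 = 1.08.
Maximum integer Detection rating = 1 (gives RPN 12; D=2 would give 24 > 13).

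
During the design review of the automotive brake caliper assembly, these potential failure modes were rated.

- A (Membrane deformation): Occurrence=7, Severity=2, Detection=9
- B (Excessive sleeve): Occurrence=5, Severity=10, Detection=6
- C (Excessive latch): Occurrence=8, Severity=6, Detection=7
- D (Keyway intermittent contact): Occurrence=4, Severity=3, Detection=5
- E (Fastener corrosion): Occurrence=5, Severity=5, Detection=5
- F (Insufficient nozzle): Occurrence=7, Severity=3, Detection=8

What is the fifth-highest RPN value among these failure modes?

RPN = Severity × Occurrence × Detection:
  A: 2 × 7 × 9 = 126
  B: 10 × 5 × 6 = 300
  C: 6 × 8 × 7 = 336
  D: 3 × 4 × 5 = 60
  E: 5 × 5 × 5 = 125
  F: 3 × 7 × 8 = 168
Sorted descending: 336, 300, 168, 126, 125, 60.
The fifth-highest RPN is 125 (E).

125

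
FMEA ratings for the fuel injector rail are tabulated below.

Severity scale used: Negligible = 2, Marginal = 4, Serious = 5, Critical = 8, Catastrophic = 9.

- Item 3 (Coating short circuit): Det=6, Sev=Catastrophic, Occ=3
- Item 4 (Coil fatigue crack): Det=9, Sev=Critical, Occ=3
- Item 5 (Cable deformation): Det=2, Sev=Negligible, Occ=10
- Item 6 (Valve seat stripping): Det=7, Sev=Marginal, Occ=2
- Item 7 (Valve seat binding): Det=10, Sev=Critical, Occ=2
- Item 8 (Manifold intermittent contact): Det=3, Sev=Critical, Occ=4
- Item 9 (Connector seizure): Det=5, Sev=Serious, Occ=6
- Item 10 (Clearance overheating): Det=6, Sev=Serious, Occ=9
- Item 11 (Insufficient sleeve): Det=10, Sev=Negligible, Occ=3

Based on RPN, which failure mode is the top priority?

RPN = Severity × Occurrence × Detection:
  Item 3: 9 × 3 × 6 = 162
  Item 4: 8 × 3 × 9 = 216
  Item 5: 2 × 10 × 2 = 40
  Item 6: 4 × 2 × 7 = 56
  Item 7: 8 × 2 × 10 = 160
  Item 8: 8 × 4 × 3 = 96
  Item 9: 5 × 6 × 5 = 150
  Item 10: 5 × 9 × 6 = 270
  Item 11: 2 × 3 × 10 = 60
Highest RPN is 270 → Item 10.

Item 10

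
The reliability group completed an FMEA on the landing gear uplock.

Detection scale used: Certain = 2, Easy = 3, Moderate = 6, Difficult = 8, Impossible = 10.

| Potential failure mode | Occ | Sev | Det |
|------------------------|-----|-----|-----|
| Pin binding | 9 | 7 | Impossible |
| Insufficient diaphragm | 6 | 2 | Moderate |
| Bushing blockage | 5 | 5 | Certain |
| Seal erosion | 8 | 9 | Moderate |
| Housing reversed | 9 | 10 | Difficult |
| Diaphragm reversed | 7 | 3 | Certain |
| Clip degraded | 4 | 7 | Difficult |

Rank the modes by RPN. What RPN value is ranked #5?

RPN = Severity × Occurrence × Detection:
  Pin binding: 7 × 9 × 10 = 630
  Insufficient diaphragm: 2 × 6 × 6 = 72
  Bushing blockage: 5 × 5 × 2 = 50
  Seal erosion: 9 × 8 × 6 = 432
  Housing reversed: 10 × 9 × 8 = 720
  Diaphragm reversed: 3 × 7 × 2 = 42
  Clip degraded: 7 × 4 × 8 = 224
Sorted descending: 720, 630, 432, 224, 72, 50, 42.
The fifth-highest RPN is 72 (Insufficient diaphragm).

72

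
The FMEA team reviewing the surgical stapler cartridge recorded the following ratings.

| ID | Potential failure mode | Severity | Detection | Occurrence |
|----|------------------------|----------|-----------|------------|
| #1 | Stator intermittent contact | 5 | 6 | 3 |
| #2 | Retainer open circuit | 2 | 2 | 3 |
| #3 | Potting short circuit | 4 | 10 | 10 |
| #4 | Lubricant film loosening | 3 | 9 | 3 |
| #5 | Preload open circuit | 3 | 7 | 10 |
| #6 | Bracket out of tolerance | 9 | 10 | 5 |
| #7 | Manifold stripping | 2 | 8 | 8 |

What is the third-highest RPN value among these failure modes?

RPN = Severity × Occurrence × Detection:
  #1: 5 × 3 × 6 = 90
  #2: 2 × 3 × 2 = 12
  #3: 4 × 10 × 10 = 400
  #4: 3 × 3 × 9 = 81
  #5: 3 × 10 × 7 = 210
  #6: 9 × 5 × 10 = 450
  #7: 2 × 8 × 8 = 128
Sorted descending: 450, 400, 210, 128, 90, 81, 12.
The third-highest RPN is 210 (#5).

210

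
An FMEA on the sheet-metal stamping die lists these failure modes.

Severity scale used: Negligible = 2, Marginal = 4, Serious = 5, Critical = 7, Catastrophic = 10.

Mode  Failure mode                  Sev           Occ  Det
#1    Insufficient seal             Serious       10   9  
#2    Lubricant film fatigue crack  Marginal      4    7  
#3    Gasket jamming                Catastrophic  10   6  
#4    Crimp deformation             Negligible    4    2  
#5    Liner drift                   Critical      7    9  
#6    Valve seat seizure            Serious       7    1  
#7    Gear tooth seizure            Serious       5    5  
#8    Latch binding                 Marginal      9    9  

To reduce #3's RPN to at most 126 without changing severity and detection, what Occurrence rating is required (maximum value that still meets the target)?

#3: S=10, O=10, D=6 → current RPN = 600.
Fixed product = 60. Need 60 × O ≤ 126, so O ≤ 126/60 = 2.10.
Maximum integer Occurrence rating = 2 (gives RPN 120; O=3 would give 180 > 126).

2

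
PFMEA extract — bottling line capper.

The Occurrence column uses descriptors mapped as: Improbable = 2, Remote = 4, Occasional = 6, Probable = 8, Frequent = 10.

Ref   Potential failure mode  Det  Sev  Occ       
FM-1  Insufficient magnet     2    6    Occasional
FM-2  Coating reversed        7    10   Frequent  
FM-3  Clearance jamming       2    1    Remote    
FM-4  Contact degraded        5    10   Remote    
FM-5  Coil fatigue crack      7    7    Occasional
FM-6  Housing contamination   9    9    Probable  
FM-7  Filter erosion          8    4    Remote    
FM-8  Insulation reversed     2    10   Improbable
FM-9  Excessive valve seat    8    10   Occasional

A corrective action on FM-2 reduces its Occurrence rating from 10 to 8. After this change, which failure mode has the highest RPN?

RPN = Severity × Occurrence × Detection:
  FM-1: 6 × 6 × 2 = 72
  FM-2: 10 × 10 × 7 = 700
  FM-3: 1 × 4 × 2 = 8
  FM-4: 10 × 4 × 5 = 200
  FM-5: 7 × 6 × 7 = 294
  FM-6: 9 × 8 × 9 = 648
  FM-7: 4 × 4 × 8 = 128
  FM-8: 10 × 2 × 2 = 40
  FM-9: 10 × 6 × 8 = 480
After action: FM-2 → 10 × 8 × 7 = 560.
Revised RPNs: FM-6=648, FM-2=560, FM-9=480, FM-5=294, FM-4=200, FM-7=128, FM-1=72, FM-8=40, FM-3=8.
Highest is now FM-6 (648).

FM-6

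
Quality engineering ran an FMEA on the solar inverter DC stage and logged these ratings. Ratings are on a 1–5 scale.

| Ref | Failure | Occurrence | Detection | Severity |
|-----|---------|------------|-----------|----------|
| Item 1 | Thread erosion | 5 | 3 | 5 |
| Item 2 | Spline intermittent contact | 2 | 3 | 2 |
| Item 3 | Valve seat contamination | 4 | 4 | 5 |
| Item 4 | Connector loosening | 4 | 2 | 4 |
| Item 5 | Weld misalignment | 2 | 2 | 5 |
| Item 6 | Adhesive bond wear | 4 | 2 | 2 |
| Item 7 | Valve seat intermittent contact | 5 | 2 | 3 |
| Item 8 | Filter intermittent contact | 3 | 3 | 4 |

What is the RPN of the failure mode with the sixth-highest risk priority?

20

RPN = Severity × Occurrence × Detection:
  Item 1: 5 × 5 × 3 = 75
  Item 2: 2 × 2 × 3 = 12
  Item 3: 5 × 4 × 4 = 80
  Item 4: 4 × 4 × 2 = 32
  Item 5: 5 × 2 × 2 = 20
  Item 6: 2 × 4 × 2 = 16
  Item 7: 3 × 5 × 2 = 30
  Item 8: 4 × 3 × 3 = 36
Sorted descending: 80, 75, 36, 32, 30, 20, 16, 12.
The sixth-highest RPN is 20 (Item 5).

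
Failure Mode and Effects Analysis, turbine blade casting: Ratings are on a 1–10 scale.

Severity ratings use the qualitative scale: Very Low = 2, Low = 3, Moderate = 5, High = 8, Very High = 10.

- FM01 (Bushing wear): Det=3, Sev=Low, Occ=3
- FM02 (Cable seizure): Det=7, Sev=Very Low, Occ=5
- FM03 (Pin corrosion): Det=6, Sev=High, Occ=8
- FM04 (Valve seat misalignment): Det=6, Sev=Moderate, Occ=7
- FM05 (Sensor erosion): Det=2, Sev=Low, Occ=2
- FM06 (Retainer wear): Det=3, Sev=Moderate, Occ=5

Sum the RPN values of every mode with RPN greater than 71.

RPN = Severity × Occurrence × Detection:
  FM01: 3 × 3 × 3 = 27
  FM02: 2 × 5 × 7 = 70
  FM03: 8 × 8 × 6 = 384
  FM04: 5 × 7 × 6 = 210
  FM05: 3 × 2 × 2 = 12
  FM06: 5 × 5 × 3 = 75
RPN > 71: FM03 (384), FM04 (210), FM06 (75).
Sum: 384 + 210 + 75 = 669.

669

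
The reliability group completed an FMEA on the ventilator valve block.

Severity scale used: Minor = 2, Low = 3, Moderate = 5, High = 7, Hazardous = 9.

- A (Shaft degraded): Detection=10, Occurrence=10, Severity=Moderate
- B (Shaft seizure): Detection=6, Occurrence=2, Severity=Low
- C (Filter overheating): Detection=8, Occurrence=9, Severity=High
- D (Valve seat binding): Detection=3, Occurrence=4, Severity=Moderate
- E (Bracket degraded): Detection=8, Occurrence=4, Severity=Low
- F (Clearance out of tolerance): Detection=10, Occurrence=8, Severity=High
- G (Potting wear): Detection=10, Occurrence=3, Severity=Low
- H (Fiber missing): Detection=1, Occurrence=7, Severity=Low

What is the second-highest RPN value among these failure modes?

504

RPN = Severity × Occurrence × Detection:
  A: 5 × 10 × 10 = 500
  B: 3 × 2 × 6 = 36
  C: 7 × 9 × 8 = 504
  D: 5 × 4 × 3 = 60
  E: 3 × 4 × 8 = 96
  F: 7 × 8 × 10 = 560
  G: 3 × 3 × 10 = 90
  H: 3 × 7 × 1 = 21
Sorted descending: 560, 504, 500, 96, 90, 60, 36, 21.
The second-highest RPN is 504 (C).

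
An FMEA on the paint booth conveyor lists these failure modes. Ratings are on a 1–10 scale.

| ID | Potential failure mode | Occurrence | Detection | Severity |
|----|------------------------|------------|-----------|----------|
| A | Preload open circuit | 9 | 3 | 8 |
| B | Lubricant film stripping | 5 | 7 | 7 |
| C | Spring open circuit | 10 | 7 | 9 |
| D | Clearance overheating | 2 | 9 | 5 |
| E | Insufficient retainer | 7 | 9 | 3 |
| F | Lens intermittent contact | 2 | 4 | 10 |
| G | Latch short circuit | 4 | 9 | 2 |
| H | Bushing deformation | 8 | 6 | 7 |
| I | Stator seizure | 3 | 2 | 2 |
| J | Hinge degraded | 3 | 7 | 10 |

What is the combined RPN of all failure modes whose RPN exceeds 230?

1211

RPN = Severity × Occurrence × Detection:
  A: 8 × 9 × 3 = 216
  B: 7 × 5 × 7 = 245
  C: 9 × 10 × 7 = 630
  D: 5 × 2 × 9 = 90
  E: 3 × 7 × 9 = 189
  F: 10 × 2 × 4 = 80
  G: 2 × 4 × 9 = 72
  H: 7 × 8 × 6 = 336
  I: 2 × 3 × 2 = 12
  J: 10 × 3 × 7 = 210
RPN > 230: B (245), C (630), H (336).
Sum: 245 + 630 + 336 = 1211.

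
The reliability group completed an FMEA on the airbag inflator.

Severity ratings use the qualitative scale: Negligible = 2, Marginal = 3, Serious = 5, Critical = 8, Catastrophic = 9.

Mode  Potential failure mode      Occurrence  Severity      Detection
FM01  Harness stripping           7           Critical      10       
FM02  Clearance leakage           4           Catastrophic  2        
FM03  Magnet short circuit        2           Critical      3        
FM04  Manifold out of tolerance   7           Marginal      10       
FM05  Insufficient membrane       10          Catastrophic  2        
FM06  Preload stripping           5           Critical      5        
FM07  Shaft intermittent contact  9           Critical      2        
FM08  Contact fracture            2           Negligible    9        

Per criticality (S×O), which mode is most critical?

Criticality = Severity × Occurrence:
  FM01: 8 × 7 = 56
  FM02: 9 × 4 = 36
  FM03: 8 × 2 = 16
  FM04: 3 × 7 = 21
  FM05: 9 × 10 = 90
  FM06: 8 × 5 = 40
  FM07: 8 × 9 = 72
  FM08: 2 × 2 = 4
Highest criticality is 90 → FM05.

FM05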